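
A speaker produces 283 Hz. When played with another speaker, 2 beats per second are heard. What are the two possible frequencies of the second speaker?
f₂ = 283 ± 2 Hz → 285 Hz or 281 Hz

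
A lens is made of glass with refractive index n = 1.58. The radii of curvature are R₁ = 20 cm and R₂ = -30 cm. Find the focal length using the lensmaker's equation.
1/f = (n − 1)(1/R₁ − 1/R₂) → f = 20.69 cm (converging lens)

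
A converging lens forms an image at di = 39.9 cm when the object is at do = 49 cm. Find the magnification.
M = −di/do = -0.8143 (inverted image)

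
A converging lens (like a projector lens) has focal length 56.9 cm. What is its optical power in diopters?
P = 1/f = 1.757 D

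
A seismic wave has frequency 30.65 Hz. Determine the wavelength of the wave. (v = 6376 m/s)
λ = v/f = 208 m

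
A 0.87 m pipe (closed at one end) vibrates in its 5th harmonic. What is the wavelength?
λₙ = 4L/n = 0.696 m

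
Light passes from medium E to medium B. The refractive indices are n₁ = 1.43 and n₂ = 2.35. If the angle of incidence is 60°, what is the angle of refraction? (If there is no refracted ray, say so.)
sin θ₂ = (n₁/n₂)·sin θ₁ = 0.527 → θ₂ = 31.8°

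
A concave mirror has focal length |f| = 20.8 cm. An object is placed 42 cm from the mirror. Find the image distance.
f = +20.8 cm (concave); 1/di = 1/f − 1/do → di = 41.21 cm (real image, in front of mirror)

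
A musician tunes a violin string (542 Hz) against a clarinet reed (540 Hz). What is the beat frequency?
2 Hz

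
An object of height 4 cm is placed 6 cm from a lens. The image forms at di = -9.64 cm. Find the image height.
hi = (-di/do) × ho = 6.427 cm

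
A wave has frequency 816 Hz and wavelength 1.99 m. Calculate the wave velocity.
v = fλ = 1624 m/s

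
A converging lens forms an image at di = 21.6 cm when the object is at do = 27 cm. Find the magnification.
M = −di/do = -0.8 (inverted image)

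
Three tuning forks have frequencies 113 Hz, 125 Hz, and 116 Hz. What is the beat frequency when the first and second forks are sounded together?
12 Hz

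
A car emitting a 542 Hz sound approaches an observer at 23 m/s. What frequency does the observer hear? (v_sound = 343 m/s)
f_obs = f·v/(v − v_s) = 581 Hz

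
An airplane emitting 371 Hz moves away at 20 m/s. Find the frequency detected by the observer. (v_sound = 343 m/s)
f_obs = f·v/(v + v_s) = 350.6 Hz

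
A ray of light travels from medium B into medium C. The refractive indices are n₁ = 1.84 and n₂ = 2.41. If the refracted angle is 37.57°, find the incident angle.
sin θ₁ = (n₂/n₁)·sin θ₂ → θ₁ = 53°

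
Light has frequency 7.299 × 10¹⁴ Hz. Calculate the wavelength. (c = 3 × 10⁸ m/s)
λ = c/f = 411 nm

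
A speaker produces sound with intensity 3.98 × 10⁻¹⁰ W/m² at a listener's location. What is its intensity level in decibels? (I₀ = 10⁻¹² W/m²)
β = 10·log₁₀(I/I₀) = 26 dB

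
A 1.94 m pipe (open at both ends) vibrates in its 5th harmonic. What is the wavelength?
λₙ = 2L/n = 0.776 m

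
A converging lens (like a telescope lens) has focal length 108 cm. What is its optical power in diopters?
P = 1/f = 0.9259 D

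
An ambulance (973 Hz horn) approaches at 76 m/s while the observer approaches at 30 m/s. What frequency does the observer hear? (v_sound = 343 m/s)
f_obs = f·(v + v_o)/(v − v_s) = 1359 Hz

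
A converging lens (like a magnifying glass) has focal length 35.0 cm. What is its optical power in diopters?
P = 1/f = 2.857 D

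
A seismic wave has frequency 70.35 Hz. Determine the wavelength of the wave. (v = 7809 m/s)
λ = v/f = 111 m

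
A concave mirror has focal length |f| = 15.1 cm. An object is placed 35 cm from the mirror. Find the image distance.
f = +15.1 cm (concave); 1/di = 1/f − 1/do → di = 26.56 cm (real image, in front of mirror)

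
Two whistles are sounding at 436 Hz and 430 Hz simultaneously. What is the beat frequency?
6 Hz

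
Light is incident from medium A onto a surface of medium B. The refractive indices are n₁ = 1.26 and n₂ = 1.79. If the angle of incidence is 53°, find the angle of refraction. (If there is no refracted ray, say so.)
sin θ₂ = (n₁/n₂)·sin θ₁ = 0.5622 → θ₂ = 34.21°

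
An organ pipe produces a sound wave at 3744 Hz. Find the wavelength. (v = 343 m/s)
λ = v/f = 0.09161 m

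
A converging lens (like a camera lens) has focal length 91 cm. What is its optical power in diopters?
P = 1/f = 1.099 D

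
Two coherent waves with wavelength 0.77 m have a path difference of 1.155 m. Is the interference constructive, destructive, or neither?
destructive — path difference = 1.5λ, an odd multiple of λ/2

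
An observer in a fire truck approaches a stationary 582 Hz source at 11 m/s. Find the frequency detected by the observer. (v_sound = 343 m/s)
f_obs = f·(v + v_o)/v = 600.7 Hz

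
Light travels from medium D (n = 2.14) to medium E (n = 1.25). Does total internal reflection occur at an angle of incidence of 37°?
θc = arcsin(n₂/n₁) = 35.74°; 37° > θc, so yes — total internal reflection.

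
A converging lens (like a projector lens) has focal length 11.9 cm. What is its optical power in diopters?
P = 1/f = 8.403 D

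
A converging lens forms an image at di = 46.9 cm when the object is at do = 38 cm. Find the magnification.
M = −di/do = -1.234 (inverted image)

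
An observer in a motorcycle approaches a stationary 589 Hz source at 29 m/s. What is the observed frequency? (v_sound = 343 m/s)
f_obs = f·(v + v_o)/v = 638.8 Hz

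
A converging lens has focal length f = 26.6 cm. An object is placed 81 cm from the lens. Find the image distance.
1/di = 1/f − 1/do → di = 39.61 cm (real image)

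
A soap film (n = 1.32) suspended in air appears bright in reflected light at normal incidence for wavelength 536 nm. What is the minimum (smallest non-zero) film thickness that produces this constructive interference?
2nt = (m − ½)λ with m = 1 → t = (m − ½)λ/(2n) = 101.5 nm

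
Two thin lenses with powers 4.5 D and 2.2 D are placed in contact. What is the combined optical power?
P_total = P₁ + P₂ = 6.7 D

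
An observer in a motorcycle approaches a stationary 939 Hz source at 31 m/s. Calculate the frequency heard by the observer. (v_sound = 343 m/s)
f_obs = f·(v + v_o)/v = 1024 Hz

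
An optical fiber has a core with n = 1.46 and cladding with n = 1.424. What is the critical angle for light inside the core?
θc = arcsin(n_cladding/n_core) = 77.25°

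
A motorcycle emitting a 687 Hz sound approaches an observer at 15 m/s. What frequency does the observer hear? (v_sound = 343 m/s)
f_obs = f·v/(v − v_s) = 718.4 Hz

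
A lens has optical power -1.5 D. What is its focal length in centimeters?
f = 1/P = -66.67 cm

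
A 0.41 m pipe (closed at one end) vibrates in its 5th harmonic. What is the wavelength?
λₙ = 4L/n = 0.328 m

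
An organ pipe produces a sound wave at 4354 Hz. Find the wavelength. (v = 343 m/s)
λ = v/f = 0.07878 m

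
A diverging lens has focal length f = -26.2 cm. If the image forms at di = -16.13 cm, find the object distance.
1/do = 1/f − 1/di → do = 41.97 cm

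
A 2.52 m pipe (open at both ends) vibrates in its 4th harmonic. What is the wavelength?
λₙ = 2L/n = 1.26 m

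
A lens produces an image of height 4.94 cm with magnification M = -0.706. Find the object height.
ho = |hi|/|M| = 6.997 cm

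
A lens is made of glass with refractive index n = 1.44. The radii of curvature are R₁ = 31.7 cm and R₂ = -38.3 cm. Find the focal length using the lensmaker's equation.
1/f = (n − 1)(1/R₁ − 1/R₂) → f = 39.42 cm (converging lens)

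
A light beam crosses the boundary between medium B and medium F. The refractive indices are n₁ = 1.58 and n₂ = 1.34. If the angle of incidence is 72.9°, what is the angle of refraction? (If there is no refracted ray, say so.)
sin θ₂ = (n₁/n₂)·sin θ₁ = 1.127 > 1, so there is no refracted ray — the light undergoes total internal reflection.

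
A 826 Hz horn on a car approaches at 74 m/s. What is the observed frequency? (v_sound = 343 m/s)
f_obs = f·v/(v − v_s) = 1053 Hz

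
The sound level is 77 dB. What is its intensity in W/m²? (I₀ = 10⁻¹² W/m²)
I = I₀·10^(β/10) = 5.01 × 10⁻⁵ W/m²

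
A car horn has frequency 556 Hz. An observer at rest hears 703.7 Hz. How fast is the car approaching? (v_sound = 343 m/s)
v_s = v·(1 − f/f_obs) = 71.99 m/s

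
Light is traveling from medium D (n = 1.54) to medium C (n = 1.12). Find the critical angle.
θc = arcsin(n₂/n₁) = 46.66°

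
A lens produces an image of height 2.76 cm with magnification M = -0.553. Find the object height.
ho = |hi|/|M| = 4.991 cm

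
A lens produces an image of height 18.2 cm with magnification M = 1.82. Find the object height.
ho = |hi|/|M| = 10 cm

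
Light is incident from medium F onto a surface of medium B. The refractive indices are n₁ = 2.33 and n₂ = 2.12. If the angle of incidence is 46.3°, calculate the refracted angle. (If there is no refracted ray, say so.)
sin θ₂ = (n₁/n₂)·sin θ₁ = 0.7946 → θ₂ = 52.62°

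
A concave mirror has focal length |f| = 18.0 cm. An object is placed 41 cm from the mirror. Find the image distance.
f = +18.0 cm (concave); 1/di = 1/f − 1/do → di = 32.09 cm (real image, in front of mirror)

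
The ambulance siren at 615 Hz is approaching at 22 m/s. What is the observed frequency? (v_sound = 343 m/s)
f_obs = f·v/(v − v_s) = 657.1 Hz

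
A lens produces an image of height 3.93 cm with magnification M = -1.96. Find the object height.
ho = |hi|/|M| = 2.005 cm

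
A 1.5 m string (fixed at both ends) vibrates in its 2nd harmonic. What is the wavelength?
λₙ = 2L/n = 1.5 m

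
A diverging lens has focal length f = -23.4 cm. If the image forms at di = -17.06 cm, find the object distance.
1/do = 1/f − 1/di → do = 62.97 cm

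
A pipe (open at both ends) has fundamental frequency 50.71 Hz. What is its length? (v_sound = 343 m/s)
L = v/(2f₁) = 3.382 m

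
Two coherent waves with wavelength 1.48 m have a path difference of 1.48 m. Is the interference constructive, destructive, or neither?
constructive — path difference = 1λ, a whole number of wavelengths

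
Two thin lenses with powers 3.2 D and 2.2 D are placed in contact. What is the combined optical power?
P_total = P₁ + P₂ = 5.4 D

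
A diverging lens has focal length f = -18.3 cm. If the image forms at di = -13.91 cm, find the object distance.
1/do = 1/f − 1/di → do = 57.98 cm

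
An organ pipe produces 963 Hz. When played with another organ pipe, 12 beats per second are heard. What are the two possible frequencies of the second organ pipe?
f₂ = 963 ± 12 Hz → 975 Hz or 951 Hz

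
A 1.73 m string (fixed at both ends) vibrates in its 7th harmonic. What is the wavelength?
λₙ = 2L/n = 0.4943 m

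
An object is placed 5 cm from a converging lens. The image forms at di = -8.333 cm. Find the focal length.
1/f = 1/do + 1/di → f = 12.5 cm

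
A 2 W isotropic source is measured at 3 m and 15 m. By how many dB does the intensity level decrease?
Δβ = 20·log₁₀(r₂/r₁) = 13.98 dB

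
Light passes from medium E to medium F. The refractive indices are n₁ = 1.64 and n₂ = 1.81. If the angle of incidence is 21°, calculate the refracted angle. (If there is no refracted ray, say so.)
sin θ₂ = (n₁/n₂)·sin θ₁ = 0.3247 → θ₂ = 18.95°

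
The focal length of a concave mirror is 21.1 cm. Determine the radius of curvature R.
R = 2|f| = 42.2 cm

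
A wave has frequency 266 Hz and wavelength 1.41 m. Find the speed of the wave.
v = fλ = 375.1 m/s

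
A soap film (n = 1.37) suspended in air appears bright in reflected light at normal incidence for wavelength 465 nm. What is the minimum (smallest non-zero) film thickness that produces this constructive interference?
2nt = (m − ½)λ with m = 1 → t = (m − ½)λ/(2n) = 84.85 nm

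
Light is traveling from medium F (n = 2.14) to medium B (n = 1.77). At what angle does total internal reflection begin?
θc = arcsin(n₂/n₁) = 55.8°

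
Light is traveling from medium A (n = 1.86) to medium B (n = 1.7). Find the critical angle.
θc = arcsin(n₂/n₁) = 66.06°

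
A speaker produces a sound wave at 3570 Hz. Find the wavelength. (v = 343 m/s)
λ = v/f = 0.09608 m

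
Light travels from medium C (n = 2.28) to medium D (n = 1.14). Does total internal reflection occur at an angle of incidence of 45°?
θc = arcsin(n₂/n₁) = 30°; 45° > θc, so yes — total internal reflection.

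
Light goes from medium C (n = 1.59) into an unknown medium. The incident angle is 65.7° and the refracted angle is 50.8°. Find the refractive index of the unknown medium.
n₂ = n₁·sin θ₁ / sin θ₂ = 1.87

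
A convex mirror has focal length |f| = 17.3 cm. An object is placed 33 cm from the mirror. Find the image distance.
f = −17.3 cm (convex); 1/di = 1/f − 1/do → di = -11.35 cm (virtual image, behind mirror)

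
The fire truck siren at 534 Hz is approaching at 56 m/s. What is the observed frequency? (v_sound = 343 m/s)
f_obs = f·v/(v − v_s) = 638.2 Hz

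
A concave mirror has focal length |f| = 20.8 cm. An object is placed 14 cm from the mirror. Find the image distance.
f = +20.8 cm (concave); 1/di = 1/f − 1/do → di = -42.82 cm (virtual image, behind mirror)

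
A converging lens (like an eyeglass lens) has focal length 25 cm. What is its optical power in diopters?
P = 1/f = 4 D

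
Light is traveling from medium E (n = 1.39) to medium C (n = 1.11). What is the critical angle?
θc = arcsin(n₂/n₁) = 52.99°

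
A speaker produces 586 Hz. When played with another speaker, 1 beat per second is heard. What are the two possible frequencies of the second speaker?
f₂ = 586 ± 1 Hz → 587 Hz or 585 Hz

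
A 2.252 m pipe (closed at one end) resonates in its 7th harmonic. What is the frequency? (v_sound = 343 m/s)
fₙ = nv/(4L) = 266.5 Hz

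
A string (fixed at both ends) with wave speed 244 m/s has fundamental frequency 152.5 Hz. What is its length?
L = v/(2f₁) = 0.8 m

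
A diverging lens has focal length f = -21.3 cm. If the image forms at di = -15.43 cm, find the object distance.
1/do = 1/f − 1/di → do = 55.99 cm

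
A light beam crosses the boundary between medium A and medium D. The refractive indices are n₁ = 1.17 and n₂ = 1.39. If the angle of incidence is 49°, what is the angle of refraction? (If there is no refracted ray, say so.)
sin θ₂ = (n₁/n₂)·sin θ₁ = 0.6353 → θ₂ = 39.44°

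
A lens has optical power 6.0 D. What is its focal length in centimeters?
f = 1/P = 16.67 cm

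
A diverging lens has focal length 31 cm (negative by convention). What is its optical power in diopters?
P = 1/f = -3.226 D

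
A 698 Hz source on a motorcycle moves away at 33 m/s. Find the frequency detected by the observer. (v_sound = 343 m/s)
f_obs = f·v/(v + v_s) = 636.7 Hz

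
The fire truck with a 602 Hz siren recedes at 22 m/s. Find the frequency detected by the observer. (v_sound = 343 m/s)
f_obs = f·v/(v + v_s) = 565.7 Hz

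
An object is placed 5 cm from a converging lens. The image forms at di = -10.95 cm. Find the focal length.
1/f = 1/do + 1/di → f = 9.202 cm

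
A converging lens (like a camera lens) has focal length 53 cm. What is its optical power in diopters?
P = 1/f = 1.887 D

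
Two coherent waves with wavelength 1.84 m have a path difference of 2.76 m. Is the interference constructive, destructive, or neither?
destructive — path difference = 1.5λ, an odd multiple of λ/2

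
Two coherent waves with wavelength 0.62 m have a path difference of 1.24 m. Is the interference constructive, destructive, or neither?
constructive — path difference = 2λ, a whole number of wavelengths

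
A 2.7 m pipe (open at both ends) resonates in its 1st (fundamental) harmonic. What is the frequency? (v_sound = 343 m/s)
fₙ = nv/(2L) = 63.52 Hz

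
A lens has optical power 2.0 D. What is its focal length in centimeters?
f = 1/P = 50 cm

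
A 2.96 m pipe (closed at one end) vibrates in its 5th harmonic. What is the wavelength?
λₙ = 4L/n = 2.368 m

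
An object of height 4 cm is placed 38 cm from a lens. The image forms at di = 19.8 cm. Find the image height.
hi = (-di/do) × ho = -2.084 cm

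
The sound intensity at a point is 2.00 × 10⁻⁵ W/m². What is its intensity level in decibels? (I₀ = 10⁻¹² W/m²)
β = 10·log₁₀(I/I₀) = 73.01 dB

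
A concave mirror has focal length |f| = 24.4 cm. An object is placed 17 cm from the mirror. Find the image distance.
f = +24.4 cm (concave); 1/di = 1/f − 1/do → di = -56.05 cm (virtual image, behind mirror)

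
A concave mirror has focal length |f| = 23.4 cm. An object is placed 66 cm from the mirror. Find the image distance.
f = +23.4 cm (concave); 1/di = 1/f − 1/do → di = 36.25 cm (real image, in front of mirror)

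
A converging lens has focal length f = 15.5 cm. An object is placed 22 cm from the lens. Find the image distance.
1/di = 1/f − 1/do → di = 52.46 cm (real image)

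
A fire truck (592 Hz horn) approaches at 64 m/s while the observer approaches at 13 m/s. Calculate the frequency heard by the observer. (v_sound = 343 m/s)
f_obs = f·(v + v_o)/(v − v_s) = 755.4 Hz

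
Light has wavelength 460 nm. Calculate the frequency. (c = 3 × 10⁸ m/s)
f = c/λ = 6.522 × 10¹⁴ Hz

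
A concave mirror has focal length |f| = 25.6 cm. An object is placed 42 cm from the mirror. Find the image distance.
f = +25.6 cm (concave); 1/di = 1/f − 1/do → di = 65.56 cm (real image, in front of mirror)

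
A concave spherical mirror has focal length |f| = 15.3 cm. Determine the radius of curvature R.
R = 2|f| = 30.6 cm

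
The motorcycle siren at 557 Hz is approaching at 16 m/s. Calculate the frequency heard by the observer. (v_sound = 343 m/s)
f_obs = f·v/(v − v_s) = 584.3 Hz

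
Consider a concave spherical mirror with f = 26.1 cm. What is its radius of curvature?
R = 2|f| = 52.2 cm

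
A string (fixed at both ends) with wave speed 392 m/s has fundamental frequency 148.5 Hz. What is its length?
L = v/(2f₁) = 1.32 m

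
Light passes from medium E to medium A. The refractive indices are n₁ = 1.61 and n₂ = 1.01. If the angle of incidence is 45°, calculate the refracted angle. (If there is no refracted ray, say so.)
sin θ₂ = (n₁/n₂)·sin θ₁ = 1.127 > 1, so there is no refracted ray — the light undergoes total internal reflection.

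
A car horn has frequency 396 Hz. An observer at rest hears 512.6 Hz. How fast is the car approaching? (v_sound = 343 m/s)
v_s = v·(1 − f/f_obs) = 78.02 m/s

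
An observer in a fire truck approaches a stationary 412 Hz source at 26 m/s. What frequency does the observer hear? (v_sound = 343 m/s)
f_obs = f·(v + v_o)/v = 443.2 Hz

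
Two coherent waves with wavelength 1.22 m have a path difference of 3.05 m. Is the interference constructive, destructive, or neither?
destructive — path difference = 2.5λ, an odd multiple of λ/2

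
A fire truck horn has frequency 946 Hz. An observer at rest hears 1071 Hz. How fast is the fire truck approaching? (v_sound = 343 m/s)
v_s = v·(1 − f/f_obs) = 40.03 m/s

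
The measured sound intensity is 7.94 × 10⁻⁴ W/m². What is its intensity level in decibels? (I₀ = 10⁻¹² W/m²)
β = 10·log₁₀(I/I₀) = 89 dB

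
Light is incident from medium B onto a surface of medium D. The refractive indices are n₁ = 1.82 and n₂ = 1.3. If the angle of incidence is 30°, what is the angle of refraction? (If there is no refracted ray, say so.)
sin θ₂ = (n₁/n₂)·sin θ₁ = 0.7 → θ₂ = 44.43°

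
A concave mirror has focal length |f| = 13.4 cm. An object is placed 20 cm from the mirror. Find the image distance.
f = +13.4 cm (concave); 1/di = 1/f − 1/do → di = 40.61 cm (real image, in front of mirror)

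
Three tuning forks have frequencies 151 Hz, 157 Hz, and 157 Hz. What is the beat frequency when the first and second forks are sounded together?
6 Hz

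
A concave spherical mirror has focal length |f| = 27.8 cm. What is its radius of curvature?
R = 2|f| = 55.6 cm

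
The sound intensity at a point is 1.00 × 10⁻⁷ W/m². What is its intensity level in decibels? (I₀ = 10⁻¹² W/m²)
β = 10·log₁₀(I/I₀) = 50 dB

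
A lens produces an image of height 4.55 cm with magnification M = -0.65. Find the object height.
ho = |hi|/|M| = 7 cm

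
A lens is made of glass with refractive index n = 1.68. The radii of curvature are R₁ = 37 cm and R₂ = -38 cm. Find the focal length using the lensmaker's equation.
1/f = (n − 1)(1/R₁ − 1/R₂) → f = 27.57 cm (converging lens)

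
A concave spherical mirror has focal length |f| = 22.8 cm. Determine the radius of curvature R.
R = 2|f| = 45.6 cm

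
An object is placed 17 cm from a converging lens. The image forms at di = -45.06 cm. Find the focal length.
1/f = 1/do + 1/di → f = 27.3 cm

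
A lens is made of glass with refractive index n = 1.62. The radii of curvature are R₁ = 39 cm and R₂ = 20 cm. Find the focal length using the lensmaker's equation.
1/f = (n − 1)(1/R₁ − 1/R₂) → f = -66.21 cm (diverging lens)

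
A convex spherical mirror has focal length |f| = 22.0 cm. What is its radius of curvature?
R = 2|f| = 44 cm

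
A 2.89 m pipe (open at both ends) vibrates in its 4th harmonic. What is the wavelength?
λₙ = 2L/n = 1.445 m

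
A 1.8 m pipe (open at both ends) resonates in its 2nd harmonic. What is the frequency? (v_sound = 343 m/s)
fₙ = nv/(2L) = 190.6 Hz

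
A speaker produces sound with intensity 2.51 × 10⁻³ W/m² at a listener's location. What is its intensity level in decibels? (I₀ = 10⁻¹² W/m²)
β = 10·log₁₀(I/I₀) = 94 dB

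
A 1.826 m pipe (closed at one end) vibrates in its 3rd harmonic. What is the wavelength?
λₙ = 4L/n = 2.435 m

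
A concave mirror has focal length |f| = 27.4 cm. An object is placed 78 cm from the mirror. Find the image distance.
f = +27.4 cm (concave); 1/di = 1/f − 1/do → di = 42.24 cm (real image, in front of mirror)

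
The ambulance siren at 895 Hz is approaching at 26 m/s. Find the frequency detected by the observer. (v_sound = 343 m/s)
f_obs = f·v/(v − v_s) = 968.4 Hz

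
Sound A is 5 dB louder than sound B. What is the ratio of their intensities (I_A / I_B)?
I_A/I_B = 10^(Δβ/10) = 3.162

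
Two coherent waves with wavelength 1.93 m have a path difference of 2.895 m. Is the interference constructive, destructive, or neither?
destructive — path difference = 1.5λ, an odd multiple of λ/2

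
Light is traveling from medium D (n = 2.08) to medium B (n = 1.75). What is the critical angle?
θc = arcsin(n₂/n₁) = 57.28°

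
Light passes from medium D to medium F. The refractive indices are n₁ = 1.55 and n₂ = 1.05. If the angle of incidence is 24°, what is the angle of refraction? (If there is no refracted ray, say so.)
sin θ₂ = (n₁/n₂)·sin θ₁ = 0.6004 → θ₂ = 36.9°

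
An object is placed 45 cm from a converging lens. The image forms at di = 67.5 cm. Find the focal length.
1/f = 1/do + 1/di → f = 27 cm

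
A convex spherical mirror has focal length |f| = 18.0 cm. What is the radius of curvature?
R = 2|f| = 36 cm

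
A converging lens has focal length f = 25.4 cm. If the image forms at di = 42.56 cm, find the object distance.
1/do = 1/f − 1/di → do = 63 cm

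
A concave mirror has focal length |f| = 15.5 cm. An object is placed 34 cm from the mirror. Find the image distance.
f = +15.5 cm (concave); 1/di = 1/f − 1/do → di = 28.49 cm (real image, in front of mirror)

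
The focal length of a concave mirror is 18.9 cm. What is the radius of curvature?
R = 2|f| = 37.8 cm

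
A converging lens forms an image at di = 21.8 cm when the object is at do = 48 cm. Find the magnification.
M = −di/do = -0.4542 (inverted image)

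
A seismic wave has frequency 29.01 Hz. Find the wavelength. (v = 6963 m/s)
λ = v/f = 240 m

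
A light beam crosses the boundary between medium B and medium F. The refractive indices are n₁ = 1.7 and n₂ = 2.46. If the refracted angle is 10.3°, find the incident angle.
sin θ₁ = (n₂/n₁)·sin θ₂ → θ₁ = 15°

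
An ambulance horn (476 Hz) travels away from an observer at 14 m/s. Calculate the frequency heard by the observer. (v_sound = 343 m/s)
f_obs = f·v/(v + v_s) = 457.3 Hz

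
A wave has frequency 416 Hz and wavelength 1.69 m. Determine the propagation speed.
v = fλ = 703 m/s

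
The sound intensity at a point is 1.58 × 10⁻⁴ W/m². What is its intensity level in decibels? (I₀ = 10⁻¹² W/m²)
β = 10·log₁₀(I/I₀) = 81.99 dB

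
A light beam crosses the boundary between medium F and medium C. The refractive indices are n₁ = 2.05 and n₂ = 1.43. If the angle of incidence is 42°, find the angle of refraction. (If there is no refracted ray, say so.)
sin θ₂ = (n₁/n₂)·sin θ₁ = 0.9592 → θ₂ = 73.59°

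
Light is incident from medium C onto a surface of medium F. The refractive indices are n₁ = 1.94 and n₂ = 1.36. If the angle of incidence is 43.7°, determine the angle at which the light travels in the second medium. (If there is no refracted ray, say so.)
sin θ₂ = (n₁/n₂)·sin θ₁ = 0.9855 → θ₂ = 80.24°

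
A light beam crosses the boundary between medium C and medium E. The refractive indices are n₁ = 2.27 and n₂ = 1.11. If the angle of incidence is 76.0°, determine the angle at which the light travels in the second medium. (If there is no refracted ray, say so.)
sin θ₂ = (n₁/n₂)·sin θ₁ = 1.984 > 1, so there is no refracted ray — the light undergoes total internal reflection.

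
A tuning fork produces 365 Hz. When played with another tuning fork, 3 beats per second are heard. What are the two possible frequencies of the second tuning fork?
f₂ = 365 ± 3 Hz → 368 Hz or 362 Hz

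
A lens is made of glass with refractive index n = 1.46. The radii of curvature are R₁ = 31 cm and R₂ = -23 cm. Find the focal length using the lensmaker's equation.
1/f = (n − 1)(1/R₁ − 1/R₂) → f = 28.7 cm (converging lens)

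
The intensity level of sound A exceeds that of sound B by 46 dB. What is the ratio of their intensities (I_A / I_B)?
I_A/I_B = 10^(Δβ/10) = 39810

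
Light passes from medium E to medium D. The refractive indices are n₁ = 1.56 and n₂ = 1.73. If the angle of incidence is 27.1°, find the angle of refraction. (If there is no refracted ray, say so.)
sin θ₂ = (n₁/n₂)·sin θ₁ = 0.4108 → θ₂ = 24.25°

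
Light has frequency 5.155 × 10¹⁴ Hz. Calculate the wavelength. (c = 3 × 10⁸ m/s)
λ = c/f = 582 nm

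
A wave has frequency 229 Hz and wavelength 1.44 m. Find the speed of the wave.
v = fλ = 329.8 m/s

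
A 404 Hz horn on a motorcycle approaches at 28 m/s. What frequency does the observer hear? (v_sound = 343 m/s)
f_obs = f·v/(v − v_s) = 439.9 Hz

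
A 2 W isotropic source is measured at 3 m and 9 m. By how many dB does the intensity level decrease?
Δβ = 20·log₁₀(r₂/r₁) = 9.542 dB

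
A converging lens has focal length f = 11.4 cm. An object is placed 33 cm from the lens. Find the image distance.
1/di = 1/f − 1/do → di = 17.42 cm (real image)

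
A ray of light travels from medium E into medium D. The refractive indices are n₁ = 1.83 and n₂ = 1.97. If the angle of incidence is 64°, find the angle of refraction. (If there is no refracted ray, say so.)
sin θ₂ = (n₁/n₂)·sin θ₁ = 0.8349 → θ₂ = 56.61°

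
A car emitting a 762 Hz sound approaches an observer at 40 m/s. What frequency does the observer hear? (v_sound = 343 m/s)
f_obs = f·v/(v − v_s) = 862.6 Hz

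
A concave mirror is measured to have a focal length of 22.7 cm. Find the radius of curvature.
R = 2|f| = 45.4 cm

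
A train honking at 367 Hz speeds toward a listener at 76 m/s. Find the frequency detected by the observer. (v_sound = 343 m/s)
f_obs = f·v/(v − v_s) = 471.5 Hz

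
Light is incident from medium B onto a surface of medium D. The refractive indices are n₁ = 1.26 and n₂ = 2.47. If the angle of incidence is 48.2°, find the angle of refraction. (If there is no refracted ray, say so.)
sin θ₂ = (n₁/n₂)·sin θ₁ = 0.3803 → θ₂ = 22.35°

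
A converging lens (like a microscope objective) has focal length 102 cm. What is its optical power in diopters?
P = 1/f = 0.9804 D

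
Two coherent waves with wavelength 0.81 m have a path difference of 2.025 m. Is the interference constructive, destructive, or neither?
destructive — path difference = 2.5λ, an odd multiple of λ/2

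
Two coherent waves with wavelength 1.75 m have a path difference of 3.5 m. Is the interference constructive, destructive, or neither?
constructive — path difference = 2λ, a whole number of wavelengths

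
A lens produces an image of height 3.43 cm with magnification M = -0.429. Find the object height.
ho = |hi|/|M| = 7.995 cm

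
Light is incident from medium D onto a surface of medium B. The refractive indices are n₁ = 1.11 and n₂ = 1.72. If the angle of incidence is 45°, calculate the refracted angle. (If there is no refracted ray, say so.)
sin θ₂ = (n₁/n₂)·sin θ₁ = 0.4563 → θ₂ = 27.15°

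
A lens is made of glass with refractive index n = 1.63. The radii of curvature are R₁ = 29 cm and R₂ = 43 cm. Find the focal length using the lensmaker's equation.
1/f = (n − 1)(1/R₁ − 1/R₂) → f = 141.4 cm (converging lens)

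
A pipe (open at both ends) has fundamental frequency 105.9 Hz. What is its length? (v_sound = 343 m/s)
L = v/(2f₁) = 1.619 m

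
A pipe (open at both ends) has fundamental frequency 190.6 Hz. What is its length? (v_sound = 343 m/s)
L = v/(2f₁) = 0.8998 m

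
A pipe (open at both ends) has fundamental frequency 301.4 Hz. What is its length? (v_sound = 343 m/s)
L = v/(2f₁) = 0.569 m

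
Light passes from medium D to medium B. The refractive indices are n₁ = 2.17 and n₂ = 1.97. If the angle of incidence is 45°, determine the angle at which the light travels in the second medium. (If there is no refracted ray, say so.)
sin θ₂ = (n₁/n₂)·sin θ₁ = 0.7789 → θ₂ = 51.16°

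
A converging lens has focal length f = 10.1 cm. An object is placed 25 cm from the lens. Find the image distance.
1/di = 1/f − 1/do → di = 16.95 cm (real image)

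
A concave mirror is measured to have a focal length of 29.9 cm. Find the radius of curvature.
R = 2|f| = 59.8 cm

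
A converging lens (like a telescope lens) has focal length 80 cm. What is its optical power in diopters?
P = 1/f = 1.25 D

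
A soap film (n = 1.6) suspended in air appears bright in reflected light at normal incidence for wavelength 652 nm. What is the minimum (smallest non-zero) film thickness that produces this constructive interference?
2nt = (m − ½)λ with m = 1 → t = (m − ½)λ/(2n) = 101.9 nm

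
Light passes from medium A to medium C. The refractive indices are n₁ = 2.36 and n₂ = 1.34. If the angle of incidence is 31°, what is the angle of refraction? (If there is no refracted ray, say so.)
sin θ₂ = (n₁/n₂)·sin θ₁ = 0.9071 → θ₂ = 65.11°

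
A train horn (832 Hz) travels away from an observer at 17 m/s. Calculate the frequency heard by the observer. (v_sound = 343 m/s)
f_obs = f·v/(v + v_s) = 792.7 Hz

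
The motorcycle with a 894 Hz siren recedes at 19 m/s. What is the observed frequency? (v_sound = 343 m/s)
f_obs = f·v/(v + v_s) = 847.1 Hz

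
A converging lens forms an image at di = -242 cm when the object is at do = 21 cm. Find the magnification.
M = −di/do = 11.52 (upright image)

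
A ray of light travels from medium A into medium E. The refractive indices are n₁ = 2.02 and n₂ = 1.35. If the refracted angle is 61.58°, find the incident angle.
sin θ₁ = (n₂/n₁)·sin θ₂ → θ₁ = 36°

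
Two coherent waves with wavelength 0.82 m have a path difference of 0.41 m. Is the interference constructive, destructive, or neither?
destructive — path difference = 0.5λ, an odd multiple of λ/2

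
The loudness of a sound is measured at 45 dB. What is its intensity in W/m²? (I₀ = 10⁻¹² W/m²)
I = I₀·10^(β/10) = 3.16 × 10⁻⁸ W/m²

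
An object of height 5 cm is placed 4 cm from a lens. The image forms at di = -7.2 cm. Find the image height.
hi = (-di/do) × ho = 9 cm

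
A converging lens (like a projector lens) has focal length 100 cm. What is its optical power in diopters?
P = 1/f = 1 D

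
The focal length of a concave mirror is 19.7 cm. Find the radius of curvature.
R = 2|f| = 39.4 cm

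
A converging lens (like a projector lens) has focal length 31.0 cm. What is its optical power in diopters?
P = 1/f = 3.226 D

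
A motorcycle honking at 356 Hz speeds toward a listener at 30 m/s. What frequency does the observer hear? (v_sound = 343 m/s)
f_obs = f·v/(v − v_s) = 390.1 Hz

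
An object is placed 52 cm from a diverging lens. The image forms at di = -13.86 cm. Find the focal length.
1/f = 1/do + 1/di → f = -18.9 cm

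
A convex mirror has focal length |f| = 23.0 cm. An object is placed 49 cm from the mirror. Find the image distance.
f = −23.0 cm (convex); 1/di = 1/f − 1/do → di = -15.65 cm (virtual image, behind mirror)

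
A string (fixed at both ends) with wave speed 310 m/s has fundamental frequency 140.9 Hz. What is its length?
L = v/(2f₁) = 1.1 m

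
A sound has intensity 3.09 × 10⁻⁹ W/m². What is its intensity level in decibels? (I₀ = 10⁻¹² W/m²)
β = 10·log₁₀(I/I₀) = 34.9 dB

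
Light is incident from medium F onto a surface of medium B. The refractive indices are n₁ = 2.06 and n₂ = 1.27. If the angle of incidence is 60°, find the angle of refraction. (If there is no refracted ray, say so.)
sin θ₂ = (n₁/n₂)·sin θ₁ = 1.405 > 1, so there is no refracted ray — the light undergoes total internal reflection.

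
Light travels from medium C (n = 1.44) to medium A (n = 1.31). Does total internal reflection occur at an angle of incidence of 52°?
θc = arcsin(n₂/n₁) = 65.47°; 52° < θc, so no — the ray refracts.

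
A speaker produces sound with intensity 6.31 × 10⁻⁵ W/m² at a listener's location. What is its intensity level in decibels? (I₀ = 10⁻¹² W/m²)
β = 10·log₁₀(I/I₀) = 78 dB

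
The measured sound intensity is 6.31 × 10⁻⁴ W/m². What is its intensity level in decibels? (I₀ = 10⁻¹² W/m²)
β = 10·log₁₀(I/I₀) = 88 dB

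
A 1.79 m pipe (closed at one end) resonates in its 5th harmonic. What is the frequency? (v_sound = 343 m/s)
fₙ = nv/(4L) = 239.5 Hz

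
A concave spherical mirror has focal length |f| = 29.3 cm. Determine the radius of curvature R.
R = 2|f| = 58.6 cm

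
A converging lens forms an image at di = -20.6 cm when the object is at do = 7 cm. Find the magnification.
M = −di/do = 2.943 (upright image)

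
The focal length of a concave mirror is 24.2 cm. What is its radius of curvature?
R = 2|f| = 48.4 cm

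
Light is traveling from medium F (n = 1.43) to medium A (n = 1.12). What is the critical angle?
θc = arcsin(n₂/n₁) = 51.56°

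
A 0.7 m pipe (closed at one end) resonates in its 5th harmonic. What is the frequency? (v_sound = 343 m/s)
fₙ = nv/(4L) = 612.5 Hz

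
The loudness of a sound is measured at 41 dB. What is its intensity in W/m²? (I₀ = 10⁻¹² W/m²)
I = I₀·10^(β/10) = 1.26 × 10⁻⁸ W/m²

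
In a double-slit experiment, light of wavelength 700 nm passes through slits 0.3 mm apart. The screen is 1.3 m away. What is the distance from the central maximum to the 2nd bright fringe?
y = mλL/d = 6.067 mm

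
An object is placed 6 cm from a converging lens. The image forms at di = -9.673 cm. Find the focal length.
1/f = 1/do + 1/di → f = 15.8 cm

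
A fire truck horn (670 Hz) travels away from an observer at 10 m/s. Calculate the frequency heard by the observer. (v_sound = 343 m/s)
f_obs = f·v/(v + v_s) = 651 Hz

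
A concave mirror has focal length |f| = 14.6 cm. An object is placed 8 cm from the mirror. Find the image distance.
f = +14.6 cm (concave); 1/di = 1/f − 1/do → di = -17.7 cm (virtual image, behind mirror)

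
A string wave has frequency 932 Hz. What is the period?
T = 1/f = 0.001073 s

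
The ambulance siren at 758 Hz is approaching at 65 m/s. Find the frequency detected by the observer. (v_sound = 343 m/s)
f_obs = f·v/(v − v_s) = 935.2 Hz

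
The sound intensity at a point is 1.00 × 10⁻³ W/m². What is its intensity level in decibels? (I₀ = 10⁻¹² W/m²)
β = 10·log₁₀(I/I₀) = 90 dB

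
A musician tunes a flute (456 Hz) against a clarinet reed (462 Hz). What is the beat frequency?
6 Hz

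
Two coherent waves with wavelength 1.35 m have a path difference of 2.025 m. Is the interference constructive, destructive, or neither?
destructive — path difference = 1.5λ, an odd multiple of λ/2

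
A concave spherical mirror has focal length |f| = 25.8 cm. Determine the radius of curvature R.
R = 2|f| = 51.6 cm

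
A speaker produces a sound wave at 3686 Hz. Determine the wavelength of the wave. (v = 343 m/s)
λ = v/f = 0.09305 m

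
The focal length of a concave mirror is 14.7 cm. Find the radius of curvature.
R = 2|f| = 29.4 cm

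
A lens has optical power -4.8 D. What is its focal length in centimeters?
f = 1/P = -20.83 cm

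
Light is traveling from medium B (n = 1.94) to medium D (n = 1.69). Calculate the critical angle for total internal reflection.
θc = arcsin(n₂/n₁) = 60.59°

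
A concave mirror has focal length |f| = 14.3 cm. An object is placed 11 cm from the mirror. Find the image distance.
f = +14.3 cm (concave); 1/di = 1/f − 1/do → di = -47.67 cm (virtual image, behind mirror)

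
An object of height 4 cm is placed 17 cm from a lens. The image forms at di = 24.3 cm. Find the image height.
hi = (-di/do) × ho = -5.718 cm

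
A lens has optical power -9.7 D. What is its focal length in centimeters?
f = 1/P = -10.31 cm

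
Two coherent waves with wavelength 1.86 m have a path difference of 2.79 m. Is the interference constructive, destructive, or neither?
destructive — path difference = 1.5λ, an odd multiple of λ/2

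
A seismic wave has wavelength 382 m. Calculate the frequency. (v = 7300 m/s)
f = v/λ = 19.11 Hz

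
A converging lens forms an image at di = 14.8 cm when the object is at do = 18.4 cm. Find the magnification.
M = −di/do = -0.8043 (inverted image)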